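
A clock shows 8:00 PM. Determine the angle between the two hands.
Hour hand position: 8 x 30 + 0 x 0.5 = 240 degrees
Minute hand position: 0 x 6 = 0 degrees
Difference: |240 - 0| = 240 degrees
Since 240 > 180, the smaller angle is 360 - 240 = 120 degrees

Final answer: 120 degrees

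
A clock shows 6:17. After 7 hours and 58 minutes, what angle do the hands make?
First find the time 7 hours and 58 minutes after 6:17.
Total minutes: 6 x 60 + 17 + 7 x 60 + 58 = 855.
855 mod 720 = 135 minutes = 2:15.
Now compute the angle at 2:15:
Hour hand: 2 x 30 + 15 x 0.5 = 67.5 degrees
Minute hand: 15 x 6 = 90 degrees
Difference: |67.5 - 90| = 22.5 degrees
The angle is 22.5 degrees

Final answer: 22.5 degrees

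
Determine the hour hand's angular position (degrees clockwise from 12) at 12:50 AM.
The hour hand moves 30 degrees per hour and 0.5 degrees per minute.
At 12:50: (0) x 30 + 50 x 0.5 = 0 + 25 = 25 degrees

Final answer: 25 degrees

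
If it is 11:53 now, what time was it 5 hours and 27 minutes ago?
Starting time: 11:53 = 713 total minutes past 12:00
Subtracting: 5 hours and 27 minutes = 327 minutes
713 - 327 = 386 minutes
= 6 hours and 26 minutes past 12:00 = 6:26

Final answer: 6:26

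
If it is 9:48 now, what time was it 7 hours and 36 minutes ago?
Starting time: 9:48 = 588 total minutes past 12:00
Subtracting: 7 hours and 36 minutes = 456 minutes
588 - 456 = 132 minutes
= 2 hours and 12 minutes past 12:00 = 2:12

Final answer: 2:12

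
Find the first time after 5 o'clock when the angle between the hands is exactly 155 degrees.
At t minutes past 5:00, the hour hand is at 30 x 5 + 0.5t degrees and the minute hand is at 6t degrees.
The smaller angle between them is 155 degrees when |30H - 5.5t| = 155 or |30H - 5.5t| = 205.
With H = 5, solve 30 x 5 - 5.5t = +/- target for each target:
  t = (30 x 5 - 155) / 5.5 = -0.91 (outside (0, 60))
  t = (30 x 5 + 155) / 5.5 = 55.45
  t = (30 x 5 - 205) / 5.5 = -10 (outside (0, 60))
  t = (30 x 5 + 205) / 5.5 = 64.55 (outside (0, 60))
Valid solutions in (0, 60): {55.45} minutes.
The first occurrence is t = 55.45 minutes.
The hands form a 155-degree angle at 55.45 minutes past 5:00.

Final answer: 55.45 minutes past 5:00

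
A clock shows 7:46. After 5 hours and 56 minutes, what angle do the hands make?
First find the time 5 hours and 56 minutes after 7:46.
Total minutes: 7 x 60 + 46 + 5 x 60 + 56 = 822.
822 mod 720 = 102 minutes = 1:42.
Now compute the angle at 1:42:
Hour hand: 1 x 30 + 42 x 0.5 = 51 degrees
Minute hand: 42 x 6 = 252 degrees
Difference: |51 - 252| = 201 degrees
Smaller angle: 360 - 201 = 159 degrees

Final answer: 159 degrees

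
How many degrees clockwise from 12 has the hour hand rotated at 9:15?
The hour hand moves 30 degrees per hour and 0.5 degrees per minute.
At 9:15: (9) x 30 + 15 x 0.5 = 270 + 7.5 = 277.5 degrees

Final answer: 277.5 degrees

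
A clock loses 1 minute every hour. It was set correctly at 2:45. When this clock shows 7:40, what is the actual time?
For every 60 true minutes, the faulty clock advances 59 minutes, so 1 faulty-clock minute corresponds to 60/59 true minutes.
From 2:45 to 7:40 on the faulty dial is 295 minutes.
True elapsed: 295 x 60/59 = 300 minutes = 5 hours.
True time: 2:45 + 5 hours = 7:45.

Final answer: 7:45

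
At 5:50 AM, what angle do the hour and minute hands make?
Hour hand position: 5 x 30 + 50 x 0.5 = 175 degrees
Minute hand position: 50 x 6 = 300 degrees
Difference: |175 - 300| = 125 degrees
The angle between the hands is 125 degrees

Final answer: 125 degrees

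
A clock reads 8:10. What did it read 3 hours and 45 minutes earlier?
Starting time: 8:10 = 490 total minutes past 12:00
Subtracting: 3 hours and 45 minutes = 225 minutes
490 - 225 = 265 minutes
= 4 hours and 25 minutes past 12:00 = 4:25

Final answer: 4:25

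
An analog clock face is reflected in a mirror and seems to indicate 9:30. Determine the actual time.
Reflection across the vertical (12-6) axis maps a hand at angle A degrees to (360 - A) degrees, which sends a reading of T minutes past 12:00 to (720 - T) minutes past 12:00.
Mirror reads 9:30 = 570 minutes past 12:00.
Actual time: (720 - 570) mod 720 = 150 minutes = 2:30.

Final answer: 2:30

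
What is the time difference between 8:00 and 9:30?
From 8:00 to 9:30:
(9 x 60 + 30) - (8 x 60 + 0) = 570 - 480 = 90 minutes
= 1 hour and 30 minutes

Final answer: 1 hour and 30 minutes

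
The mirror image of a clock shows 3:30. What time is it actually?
Reflection across the vertical (12-6) axis maps a hand at angle A degrees to (360 - A) degrees, which sends a reading of T minutes past 12:00 to (720 - T) minutes past 12:00.
Mirror reads 3:30 = 210 minutes past 12:00.
Actual time: (720 - 210) mod 720 = 510 minutes = 8:30.

Final answer: 8:30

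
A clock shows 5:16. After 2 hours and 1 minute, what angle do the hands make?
First find the time 2 hours and 1 minute after 5:16.
Total minutes: 5 x 60 + 16 + 2 x 60 + 1 = 437.
437 mod 720 = 437 minutes = 7:17.
Now compute the angle at 7:17:
Hour hand: 7 x 30 + 17 x 0.5 = 218.5 degrees
Minute hand: 17 x 6 = 102 degrees
Difference: |218.5 - 102| = 116.5 degrees
The angle is 116.5 degrees

Final answer: 116.5 degrees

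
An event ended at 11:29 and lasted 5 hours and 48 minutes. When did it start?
Starting time: 11:29 = 689 total minutes past 12:00
Subtracting: 5 hours and 48 minutes = 348 minutes
689 - 348 = 341 minutes
= 5 hours and 41 minutes past 12:00 = 5:41

Final answer: 5:41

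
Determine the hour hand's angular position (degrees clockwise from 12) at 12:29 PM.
The hour hand moves 30 degrees per hour and 0.5 degrees per minute.
At 12:29: (0) x 30 + 29 x 0.5 = 0 + 14.5 = 14.5 degrees

Final answer: 14.5 degrees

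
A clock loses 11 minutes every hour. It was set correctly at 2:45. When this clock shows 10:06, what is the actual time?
For every 60 true minutes, the faulty clock advances 49 minutes, so 1 faulty-clock minute corresponds to 60/49 true minutes.
From 2:45 to 10:06 on the faulty dial is 441 minutes.
True elapsed: 441 x 60/49 = 540 minutes = 9 hours.
True time: 2:45 + 9 hours = 11:45.

Final answer: 11:45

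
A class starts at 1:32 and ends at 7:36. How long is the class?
From 1:32 to 7:36:
(7 x 60 + 36) - (1 x 60 + 32) = 456 - 92 = 364 minutes
= 6 hours and 4 minutes

Final answer: 6 hours and 4 minutes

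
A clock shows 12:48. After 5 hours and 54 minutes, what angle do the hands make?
First find the time 5 hours and 54 minutes after 12:48.
Total minutes: 12 x 60 + 48 + 5 x 60 + 54 = 1122.
1122 mod 720 = 402 minutes = 6:42.
Now compute the angle at 6:42:
Hour hand: 6 x 30 + 42 x 0.5 = 201 degrees
Minute hand: 42 x 6 = 252 degrees
Difference: |201 - 252| = 51 degrees
The angle is 51 degrees

Final answer: 51 degrees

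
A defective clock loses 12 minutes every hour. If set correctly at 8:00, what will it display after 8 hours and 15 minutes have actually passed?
For every 60 true minutes, the faulty clock advances 60 - 12 = 48 minutes.
True elapsed: 8 hours and 15 minutes = 495 minutes.
Faulty clock advances: 495 x 48/60 = 396 minutes (drift: 99 minutes behind).
Shown time: 8:00 + 396 minutes = 2:36.

Final answer: 2:36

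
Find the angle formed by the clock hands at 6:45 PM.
Hour hand position: 6 x 30 + 45 x 0.5 = 202.5 degrees
Minute hand position: 45 x 6 = 270 degrees
Difference: |202.5 - 270| = 67.5 degrees
The angle between the hands is 67.5 degrees

Final answer: 67.5 degrees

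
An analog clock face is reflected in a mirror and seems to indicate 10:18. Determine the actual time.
Reflection across the vertical (12-6) axis maps a hand at angle A degrees to (360 - A) degrees, which sends a reading of T minutes past 12:00 to (720 - T) minutes past 12:00.
Mirror reads 10:18 = 618 minutes past 12:00.
Actual time: (720 - 618) mod 720 = 102 minutes = 1:42.

Final answer: 1:42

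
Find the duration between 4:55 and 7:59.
From 4:55 to 7:59:
(7 x 60 + 59) - (4 x 60 + 55) = 479 - 295 = 184 minutes
= 3 hours and 4 minutes

Final answer: 3 hours and 4 minutes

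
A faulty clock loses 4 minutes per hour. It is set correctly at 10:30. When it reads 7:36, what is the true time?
For every 60 true minutes, the faulty clock advances 56 minutes, so 1 faulty-clock minute corresponds to 60/56 true minutes.
From 10:30 to 7:36 on the faulty dial is 546 minutes.
True elapsed: 546 x 60/56 = 585 minutes = 9 hours and 45 minutes.
True time: 10:30 + 9 hours and 45 minutes = 8:15.

Final answer: 8:15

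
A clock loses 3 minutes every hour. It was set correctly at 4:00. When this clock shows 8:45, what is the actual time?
For every 60 true minutes, the faulty clock advances 57 minutes, so 1 faulty-clock minute corresponds to 60/57 true minutes.
From 4:00 to 8:45 on the faulty dial is 285 minutes.
True elapsed: 285 x 60/57 = 300 minutes = 5 hours.
True time: 4:00 + 5 hours = 9:00.

Final answer: 9:00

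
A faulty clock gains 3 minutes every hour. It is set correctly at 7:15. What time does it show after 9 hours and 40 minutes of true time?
For every 60 true minutes, the faulty clock advances 60 + 3 = 63 minutes.
True elapsed: 9 hours and 40 minutes = 580 minutes.
Faulty clock advances: 580 x 63/60 = 609 minutes (drift: 29 minutes ahead).
Shown time: 7:15 + 609 minutes = 5:24.

Final answer: 5:24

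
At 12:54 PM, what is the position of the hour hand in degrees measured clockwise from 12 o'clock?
The hour hand moves 30 degrees per hour and 0.5 degrees per minute.
At 12:54: (0) x 30 + 54 x 0.5 = 0 + 27 = 27 degrees

Final answer: 27 degrees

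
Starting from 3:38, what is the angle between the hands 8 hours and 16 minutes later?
First find the time 8 hours and 16 minutes after 3:38.
Total minutes: 3 x 60 + 38 + 8 x 60 + 16 = 714.
714 mod 720 = 714 minutes = 11:54.
Now compute the angle at 11:54:
Hour hand: 11 x 30 + 54 x 0.5 = 357 degrees
Minute hand: 54 x 6 = 324 degrees
Difference: |357 - 324| = 33 degrees
The angle is 33 degrees

Final answer: 33 degrees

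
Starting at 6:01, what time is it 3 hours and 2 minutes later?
Starting time: 6:01
Adding 2 minutes to 1 minute: 1 + 2 = 3 minutes
Adding 3 hours: 6 + 3 = 9
Final time: 9:03

Final answer: 9:03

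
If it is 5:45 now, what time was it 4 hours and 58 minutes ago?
Starting time: 5:45 = 345 total minutes past 12:00
Subtracting: 4 hours and 58 minutes = 298 minutes
345 - 298 = 47 minutes
= 47 minutes past 12:00 = 12:47

Final answer: 12:47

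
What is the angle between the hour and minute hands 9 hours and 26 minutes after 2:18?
First find the time 9 hours and 26 minutes after 2:18.
Total minutes: 2 x 60 + 18 + 9 x 60 + 26 = 704.
704 mod 720 = 704 minutes = 11:44.
Now compute the angle at 11:44:
Hour hand: 11 x 30 + 44 x 0.5 = 352 degrees
Minute hand: 44 x 6 = 264 degrees
Difference: |352 - 264| = 88 degrees
The angle is 88 degrees

Final answer: 88 degrees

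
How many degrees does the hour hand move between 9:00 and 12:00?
The hour hand moves 0.5 degrees per minute.
Time elapsed: 12:00 - 9:00 = 180 minutes
Angular displacement: 180 x 0.5 = 90 degrees

Final answer: 90 degrees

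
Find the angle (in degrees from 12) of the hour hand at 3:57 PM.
The hour hand moves 30 degrees per hour and 0.5 degrees per minute.
At 3:57: (3) x 30 + 57 x 0.5 = 90 + 28.5 = 118.5 degrees

Final answer: 118.5 degrees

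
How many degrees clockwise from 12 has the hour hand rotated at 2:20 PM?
The hour hand moves 30 degrees per hour and 0.5 degrees per minute.
At 2:20: (2) x 30 + 20 x 0.5 = 60 + 10 = 70 degrees

Final answer: 70 degrees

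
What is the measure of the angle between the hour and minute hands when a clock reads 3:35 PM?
Hour hand position: 3 x 30 + 35 x 0.5 = 107.5 degrees
Minute hand position: 35 x 6 = 210 degrees
Difference: |107.5 - 210| = 102.5 degrees
The angle between the hands is 102.5 degrees

Final answer: 102.5 degrees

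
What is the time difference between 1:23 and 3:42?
From 1:23 to 3:42:
(3 x 60 + 42) - (1 x 60 + 23) = 222 - 83 = 139 minutes
= 2 hours and 19 minutes

Final answer: 2 hours and 19 minutes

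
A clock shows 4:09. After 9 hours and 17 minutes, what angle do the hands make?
First find the time 9 hours and 17 minutes after 4:09.
Total minutes: 4 x 60 + 9 + 9 x 60 + 17 = 806.
806 mod 720 = 86 minutes = 1:26.
Now compute the angle at 1:26:
Hour hand: 1 x 30 + 26 x 0.5 = 43 degrees
Minute hand: 26 x 6 = 156 degrees
Difference: |43 - 156| = 113 degrees
The angle is 113 degrees

Final answer: 113 degrees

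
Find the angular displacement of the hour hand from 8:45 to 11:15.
The hour hand moves 0.5 degrees per minute.
Time elapsed: 11:15 - 8:45 = 150 minutes
Angular displacement: 150 x 0.5 = 75 degrees

Final answer: 75 degrees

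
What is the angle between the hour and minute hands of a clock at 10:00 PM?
Hour hand position: 10 x 30 + 0 x 0.5 = 300 degrees
Minute hand position: 0 x 6 = 0 degrees
Difference: |300 - 0| = 300 degrees
Since 300 > 180, the smaller angle is 360 - 300 = 60 degrees

Final answer: 60 degrees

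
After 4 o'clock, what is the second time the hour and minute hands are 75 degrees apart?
At t minutes past 4:00, the hour hand is at 30 x 4 + 0.5t degrees and the minute hand is at 6t degrees.
The smaller angle between them is 75 degrees when |30H - 5.5t| = 75 or |30H - 5.5t| = 285.
With H = 4, solve 30 x 4 - 5.5t = +/- target for each target:
  t = (30 x 4 - 75) / 5.5 = 8.18
  t = (30 x 4 + 75) / 5.5 = 35.45
  t = (30 x 4 - 285) / 5.5 = -30 (outside (0, 60))
  t = (30 x 4 + 285) / 5.5 = 73.64 (outside (0, 60))
Valid solutions in (0, 60): {8.18, 35.45} minutes.
The second occurrence is t = 35.45 minutes.
The hands form a 75-degree angle at 35.45 minutes past 4:00.

Final answer: 35.45 minutes past 4:00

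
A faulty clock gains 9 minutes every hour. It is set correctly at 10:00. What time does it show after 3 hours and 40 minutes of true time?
For every 60 true minutes, the faulty clock advances 60 + 9 = 69 minutes.
True elapsed: 3 hours and 40 minutes = 220 minutes.
Faulty clock advances: 220 x 69/60 = 253 minutes (drift: 33 minutes ahead).
Shown time: 10:00 + 253 minutes = 2:13.

Final answer: 2:13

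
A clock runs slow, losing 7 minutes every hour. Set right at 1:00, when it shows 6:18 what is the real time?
For every 60 true minutes, the faulty clock advances 53 minutes, so 1 faulty-clock minute corresponds to 60/53 true minutes.
From 1:00 to 6:18 on the faulty dial is 318 minutes.
True elapsed: 318 x 60/53 = 360 minutes = 6 hours.
True time: 1:00 + 6 hours = 7:00.

Final answer: 7:00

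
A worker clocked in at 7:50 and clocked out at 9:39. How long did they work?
From 7:50 to 9:39:
(9 x 60 + 39) - (7 x 60 + 50) = 579 - 470 = 109 minutes
= 1 hour and 49 minutes

Final answer: 1 hour and 49 minutes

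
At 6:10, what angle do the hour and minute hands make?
Hour hand position: 6 x 30 + 10 x 0.5 = 185 degrees
Minute hand position: 10 x 6 = 60 degrees
Difference: |185 - 60| = 125 degrees
The angle between the hands is 125 degrees

Final answer: 125 degrees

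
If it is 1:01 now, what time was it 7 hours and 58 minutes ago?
Starting time: 1:01 = 61 total minutes past 12:00
Subtracting: 7 hours and 58 minutes = 478 minutes
61 - 478 = -417 (negative, add 12 hours = 720) = 303 minutes
= 5 hours and 3 minutes past 12:00 = 5:03

Final answer: 5:03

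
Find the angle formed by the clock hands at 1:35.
Hour hand position: 1 x 30 + 35 x 0.5 = 47.5 degrees
Minute hand position: 35 x 6 = 210 degrees
Difference: |47.5 - 210| = 162.5 degrees
The angle between the hands is 162.5 degrees

Final answer: 162.5 degrees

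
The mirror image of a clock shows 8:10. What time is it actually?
Reflection across the vertical (12-6) axis maps a hand at angle A degrees to (360 - A) degrees, which sends a reading of T minutes past 12:00 to (720 - T) minutes past 12:00.
Mirror reads 8:10 = 490 minutes past 12:00.
Actual time: (720 - 490) mod 720 = 230 minutes = 3:50.

Final answer: 3:50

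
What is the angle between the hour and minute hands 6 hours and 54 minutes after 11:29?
First find the time 6 hours and 54 minutes after 11:29.
Total minutes: 11 x 60 + 29 + 6 x 60 + 54 = 1103.
1103 mod 720 = 383 minutes = 6:23.
Now compute the angle at 6:23:
Hour hand: 6 x 30 + 23 x 0.5 = 191.5 degrees
Minute hand: 23 x 6 = 138 degrees
Difference: |191.5 - 138| = 53.5 degrees
The angle is 53.5 degrees

Final answer: 53.5 degrees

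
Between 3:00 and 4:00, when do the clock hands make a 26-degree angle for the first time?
At t minutes past 3:00, the hour hand is at 30 x 3 + 0.5t degrees and the minute hand is at 6t degrees.
The smaller angle between them is 26 degrees when |30H - 5.5t| = 26 or |30H - 5.5t| = 334.
With H = 3, solve 30 x 3 - 5.5t = +/- target for each target:
  t = (30 x 3 - 26) / 5.5 = 11.64
  t = (30 x 3 + 26) / 5.5 = 21.09
  t = (30 x 3 - 334) / 5.5 = -44.36 (outside (0, 60))
  t = (30 x 3 + 334) / 5.5 = 77.09 (outside (0, 60))
Valid solutions in (0, 60): {11.64, 21.09} minutes.
The first occurrence is t = 11.64 minutes.
The hands form a 26-degree angle at 11.64 minutes past 3:00.

Final answer: 11.64 minutes past 3:00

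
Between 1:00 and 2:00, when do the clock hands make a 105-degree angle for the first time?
At t minutes past 1:00, the hour hand is at 30 x 1 + 0.5t degrees and the minute hand is at 6t degrees.
The smaller angle between them is 105 degrees when |30H - 5.5t| = 105 or |30H - 5.5t| = 255.
With H = 1, solve 30 x 1 - 5.5t = +/- target for each target:
  t = (30 x 1 - 105) / 5.5 = -13.64 (outside (0, 60))
  t = (30 x 1 + 105) / 5.5 = 24.55
  t = (30 x 1 - 255) / 5.5 = -40.91 (outside (0, 60))
  t = (30 x 1 + 255) / 5.5 = 51.82
Valid solutions in (0, 60): {24.55, 51.82} minutes.
The first occurrence is t = 24.55 minutes.
The hands form a 105-degree angle at 24.55 minutes past 1:00.

Final answer: 24.55 minutes past 1:00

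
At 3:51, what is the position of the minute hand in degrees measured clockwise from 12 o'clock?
The minute hand moves 6 degrees per minute.
At 3:51: 51 x 6 = 306 degrees

Final answer: 306 degrees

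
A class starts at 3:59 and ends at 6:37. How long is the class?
From 3:59 to 6:37:
(6 x 60 + 37) - (3 x 60 + 59) = 397 - 239 = 158 minutes
= 2 hours and 38 minutes

Final answer: 2 hours and 38 minutes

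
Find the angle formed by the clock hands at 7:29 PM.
Hour hand position: 7 x 30 + 29 x 0.5 = 224.5 degrees
Minute hand position: 29 x 6 = 174 degrees
Difference: |224.5 - 174| = 50.5 degrees
The angle between the hands is 50.5 degrees

Final answer: 50.5 degrees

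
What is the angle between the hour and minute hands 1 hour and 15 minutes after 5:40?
First find the time 1 hour and 15 minutes after 5:40.
Total minutes: 5 x 60 + 40 + 1 x 60 + 15 = 415.
415 mod 720 = 415 minutes = 6:55.
Now compute the angle at 6:55:
Hour hand: 6 x 30 + 55 x 0.5 = 207.5 degrees
Minute hand: 55 x 6 = 330 degrees
Difference: |207.5 - 330| = 122.5 degrees
The angle is 122.5 degrees

Final answer: 122.5 degrees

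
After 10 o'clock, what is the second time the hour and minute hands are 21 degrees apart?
At t minutes past 10:00, the hour hand is at 30 x 10 + 0.5t degrees and the minute hand is at 6t degrees.
The smaller angle between them is 21 degrees when |30H - 5.5t| = 21 or |30H - 5.5t| = 339.
With H = 10, solve 30 x 10 - 5.5t = +/- target for each target:
  t = (30 x 10 - 21) / 5.5 = 50.73
  t = (30 x 10 + 21) / 5.5 = 58.36
  t = (30 x 10 - 339) / 5.5 = -7.09 (outside (0, 60))
  t = (30 x 10 + 339) / 5.5 = 116.18 (outside (0, 60))
Valid solutions in (0, 60): {50.73, 58.36} minutes.
The second occurrence is t = 58.36 minutes.
The hands form a 21-degree angle at 58.36 minutes past 10:00.

Final answer: 58.36 minutes past 10:00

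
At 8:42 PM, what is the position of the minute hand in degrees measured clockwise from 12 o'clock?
The minute hand moves 6 degrees per minute.
At 8:42: 42 x 6 = 252 degrees

Final answer: 252 degrees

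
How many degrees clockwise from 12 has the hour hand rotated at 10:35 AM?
The hour hand moves 30 degrees per hour and 0.5 degrees per minute.
At 10:35: (10) x 30 + 35 x 0.5 = 300 + 17.5 = 317.5 degrees

Final answer: 317.5 degrees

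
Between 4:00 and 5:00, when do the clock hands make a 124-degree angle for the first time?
At t minutes past 4:00, the hour hand is at 30 x 4 + 0.5t degrees and the minute hand is at 6t degrees.
The smaller angle between them is 124 degrees when |30H - 5.5t| = 124 or |30H - 5.5t| = 236.
With H = 4, solve 30 x 4 - 5.5t = +/- target for each target:
  t = (30 x 4 - 124) / 5.5 = -0.73 (outside (0, 60))
  t = (30 x 4 + 124) / 5.5 = 44.36
  t = (30 x 4 - 236) / 5.5 = -21.09 (outside (0, 60))
  t = (30 x 4 + 236) / 5.5 = 64.73 (outside (0, 60))
Valid solutions in (0, 60): {44.36} minutes.
The first occurrence is t = 44.36 minutes.
The hands form a 124-degree angle at 44.36 minutes past 4:00.

Final answer: 44.36 minutes past 4:00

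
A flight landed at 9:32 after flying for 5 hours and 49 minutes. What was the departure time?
Starting time: 9:32 = 572 total minutes past 12:00
Subtracting: 5 hours and 49 minutes = 349 minutes
572 - 349 = 223 minutes
= 3 hours and 43 minutes past 12:00 = 3:43

Final answer: 3:43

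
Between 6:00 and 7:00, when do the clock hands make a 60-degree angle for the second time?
At t minutes past 6:00, the hour hand is at 30 x 6 + 0.5t degrees and the minute hand is at 6t degrees.
The smaller angle between them is 60 degrees when |30H - 5.5t| = 60 or |30H - 5.5t| = 300.
With H = 6, solve 30 x 6 - 5.5t = +/- target for each target:
  t = (30 x 6 - 60) / 5.5 = 21.82
  t = (30 x 6 + 60) / 5.5 = 43.64
  t = (30 x 6 - 300) / 5.5 = -21.82 (outside (0, 60))
  t = (30 x 6 + 300) / 5.5 = 87.27 (outside (0, 60))
Valid solutions in (0, 60): {21.82, 43.64} minutes.
The second occurrence is t = 43.64 minutes.
The hands form a 60-degree angle at 43.64 minutes past 6:00.

Final answer: 43.64 minutes past 6:00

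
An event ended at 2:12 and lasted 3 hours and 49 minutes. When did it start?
Starting time: 2:12 = 132 total minutes past 12:00
Subtracting: 3 hours and 49 minutes = 229 minutes
132 - 229 = -97 (negative, add 12 hours = 720) = 623 minutes
= 10 hours and 23 minutes past 12:00 = 10:23

Final answer: 10:23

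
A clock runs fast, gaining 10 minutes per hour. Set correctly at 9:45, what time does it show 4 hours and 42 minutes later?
For every 60 true minutes, the faulty clock advances 60 + 10 = 70 minutes.
True elapsed: 4 hours and 42 minutes = 282 minutes.
Faulty clock advances: 282 x 70/60 = 329 minutes (drift: 47 minutes ahead).
Shown time: 9:45 + 329 minutes = 3:14.

Final answer: 3:14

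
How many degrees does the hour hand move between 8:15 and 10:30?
The hour hand moves 0.5 degrees per minute.
Time elapsed: 10:30 - 8:15 = 135 minutes
Angular displacement: 135 x 0.5 = 67.5 degrees

Final answer: 67.5 degrees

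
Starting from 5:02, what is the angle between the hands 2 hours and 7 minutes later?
First find the time 2 hours and 7 minutes after 5:02.
Total minutes: 5 x 60 + 2 + 2 x 60 + 7 = 429.
429 mod 720 = 429 minutes = 7:09.
Now compute the angle at 7:09:
Hour hand: 7 x 30 + 9 x 0.5 = 214.5 degrees
Minute hand: 9 x 6 = 54 degrees
Difference: |214.5 - 54| = 160.5 degrees
The angle is 160.5 degrees

Final answer: 160.5 degrees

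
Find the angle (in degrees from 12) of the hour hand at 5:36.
The hour hand moves 30 degrees per hour and 0.5 degrees per minute.
At 5:36: (5) x 30 + 36 x 0.5 = 150 + 18 = 168 degrees

Final answer: 168 degrees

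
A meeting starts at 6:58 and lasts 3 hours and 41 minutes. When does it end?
Starting time: 6:58
Adding 41 minutes to 58 minutes: 58 + 41 = 99 minutes = 1 hour and 39 minutes
Adding 3 hours: 6 + 3 + 1 (carry) = 10
Final time: 10:39

Final answer: 10:39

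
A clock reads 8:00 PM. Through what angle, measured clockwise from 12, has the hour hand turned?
The hour hand moves 30 degrees per hour and 0.5 degrees per minute.
At 8:00: (8) x 30 + 0 x 0.5 = 240 + 0 = 240 degrees

Final answer: 240 degrees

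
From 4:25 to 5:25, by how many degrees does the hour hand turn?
The hour hand moves 0.5 degrees per minute.
Time elapsed: 5:25 - 4:25 = 60 minutes
Angular displacement: 60 x 0.5 = 30 degrees

Final answer: 30 degrees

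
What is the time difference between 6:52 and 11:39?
From 6:52 to 11:39:
(11 x 60 + 39) - (6 x 60 + 52) = 699 - 412 = 287 minutes
= 4 hours and 47 minutes

Final answer: 4 hours and 47 minutes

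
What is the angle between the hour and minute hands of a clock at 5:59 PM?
Hour hand position: 5 x 30 + 59 x 0.5 = 179.5 degrees
Minute hand position: 59 x 6 = 354 degrees
Difference: |179.5 - 354| = 174.5 degrees
The angle between the hands is 174.5 degrees

Final answer: 174.5 degrees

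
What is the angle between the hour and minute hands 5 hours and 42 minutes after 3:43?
First find the time 5 hours and 42 minutes after 3:43.
Total minutes: 3 x 60 + 43 + 5 x 60 + 42 = 565.
565 mod 720 = 565 minutes = 9:25.
Now compute the angle at 9:25:
Hour hand: 9 x 30 + 25 x 0.5 = 282.5 degrees
Minute hand: 25 x 6 = 150 degrees
Difference: |282.5 - 150| = 132.5 degrees
The angle is 132.5 degrees

Final answer: 132.5 degrees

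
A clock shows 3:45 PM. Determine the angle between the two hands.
Hour hand position: 3 x 30 + 45 x 0.5 = 112.5 degrees
Minute hand position: 45 x 6 = 270 degrees
Difference: |112.5 - 270| = 157.5 degrees
The angle between the hands is 157.5 degrees

Final answer: 157.5 degrees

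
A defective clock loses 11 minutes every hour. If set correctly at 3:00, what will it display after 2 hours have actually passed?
For every 60 true minutes, the faulty clock advances 60 - 11 = 49 minutes.
True elapsed: 2 hours = 120 minutes.
Faulty clock advances: 120 x 49/60 = 98 minutes (drift: 22 minutes behind).
Shown time: 3:00 + 98 minutes = 4:38.

Final answer: 4:38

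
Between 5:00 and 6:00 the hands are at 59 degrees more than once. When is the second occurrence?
At t minutes past 5:00, the hour hand is at 30 x 5 + 0.5t degrees and the minute hand is at 6t degrees.
The smaller angle between them is 59 degrees when |30H - 5.5t| = 59 or |30H - 5.5t| = 301.
With H = 5, solve 30 x 5 - 5.5t = +/- target for each target:
  t = (30 x 5 - 59) / 5.5 = 16.55
  t = (30 x 5 + 59) / 5.5 = 38
  t = (30 x 5 - 301) / 5.5 = -27.45 (outside (0, 60))
  t = (30 x 5 + 301) / 5.5 = 82 (outside (0, 60))
Valid solutions in (0, 60): {16.55, 38} minutes.
The second occurrence is t = 38 minutes.
The hands form a 59-degree angle at 38 minutes past 5:00.

Final answer: 38 minutes past 5:00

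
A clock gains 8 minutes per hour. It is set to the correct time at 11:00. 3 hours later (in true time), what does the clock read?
For every 60 true minutes, the faulty clock advances 60 + 8 = 68 minutes.
True elapsed: 3 hours = 180 minutes.
Faulty clock advances: 180 x 68/60 = 204 minutes (drift: 24 minutes ahead).
Shown time: 11:00 + 204 minutes = 2:24.

Final answer: 2:24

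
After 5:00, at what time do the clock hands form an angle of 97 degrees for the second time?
At t minutes past 5:00, the hour hand is at 30 x 5 + 0.5t degrees and the minute hand is at 6t degrees.
The smaller angle between them is 97 degrees when |30H - 5.5t| = 97 or |30H - 5.5t| = 263.
With H = 5, solve 30 x 5 - 5.5t = +/- target for each target:
  t = (30 x 5 - 97) / 5.5 = 9.64
  t = (30 x 5 + 97) / 5.5 = 44.91
  t = (30 x 5 - 263) / 5.5 = -20.55 (outside (0, 60))
  t = (30 x 5 + 263) / 5.5 = 75.09 (outside (0, 60))
Valid solutions in (0, 60): {9.64, 44.91} minutes.
The second occurrence is t = 44.91 minutes.
The hands form a 97-degree angle at 44.91 minutes past 5:00.

Final answer: 44.91 minutes past 5:00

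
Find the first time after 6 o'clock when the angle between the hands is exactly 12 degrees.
At t minutes past 6:00, the hour hand is at 30 x 6 + 0.5t degrees and the minute hand is at 6t degrees.
The smaller angle between them is 12 degrees when |30H - 5.5t| = 12 or |30H - 5.5t| = 348.
With H = 6, solve 30 x 6 - 5.5t = +/- target for each target:
  t = (30 x 6 - 12) / 5.5 = 30.55
  t = (30 x 6 + 12) / 5.5 = 34.91
  t = (30 x 6 - 348) / 5.5 = -30.55 (outside (0, 60))
  t = (30 x 6 + 348) / 5.5 = 96 (outside (0, 60))
Valid solutions in (0, 60): {30.55, 34.91} minutes.
The first occurrence is t = 30.55 minutes.
The hands form a 12-degree angle at 30.55 minutes past 6:00.

Final answer: 30.55 minutes past 6:00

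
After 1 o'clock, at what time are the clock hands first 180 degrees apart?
For hands to be 180 degrees apart: |30H - 5.5t| = 180
With H = 1: t = (30 x 1 + 180)/5.5 = 38.18 or t = (30 x 1 - 180)/5.5 = -27.27
First valid solution (0 < t < 60): t = 38.18 minutes
The hands are opposite at 38.18 minutes past 1:00.

Final answer: 38.18 minutes past 1:00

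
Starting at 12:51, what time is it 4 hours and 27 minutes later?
Starting time: 12:51
Adding 27 minutes to 51 minutes: 51 + 27 = 78 minutes = 1 hour and 18 minutes
Adding 4 hours: 12 + 4 + 1 (carry) = 17 - 12 = 5
Final time: 5:18

Final answer: 5:18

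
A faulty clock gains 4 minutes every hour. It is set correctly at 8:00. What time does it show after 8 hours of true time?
For every 60 true minutes, the faulty clock advances 60 + 4 = 64 minutes.
True elapsed: 8 hours = 480 minutes.
Faulty clock advances: 480 x 64/60 = 512 minutes (drift: 32 minutes ahead).
Shown time: 8:00 + 512 minutes = 4:32.

Final answer: 4:32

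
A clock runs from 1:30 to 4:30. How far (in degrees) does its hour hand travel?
The hour hand moves 0.5 degrees per minute.
Time elapsed: 4:30 - 1:30 = 180 minutes
Angular displacement: 180 x 0.5 = 90 degrees

Final answer: 90 degrees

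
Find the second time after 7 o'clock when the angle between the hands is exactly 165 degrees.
At t minutes past 7:00, the hour hand is at 30 x 7 + 0.5t degrees and the minute hand is at 6t degrees.
The smaller angle between them is 165 degrees when |30H - 5.5t| = 165 or |30H - 5.5t| = 195.
With H = 7, solve 30 x 7 - 5.5t = +/- target for each target:
  t = (30 x 7 - 165) / 5.5 = 8.18
  t = (30 x 7 + 165) / 5.5 = 68.18 (outside (0, 60))
  t = (30 x 7 - 195) / 5.5 = 2.73
  t = (30 x 7 + 195) / 5.5 = 73.64 (outside (0, 60))
Valid solutions in (0, 60): {2.73, 8.18} minutes.
The second occurrence is t = 8.18 minutes.
The hands form a 165-degree angle at 8.18 minutes past 7:00.

Final answer: 8.18 minutes past 7:00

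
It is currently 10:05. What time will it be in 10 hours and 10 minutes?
Starting time: 10:05
Adding 10 minutes to 5 minutes: 5 + 10 = 15 minutes
Adding 10 hours: 10 + 10 = 20 - 12 = 8
Final time: 8:15

Final answer: 8:15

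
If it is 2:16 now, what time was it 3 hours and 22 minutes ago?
Starting time: 2:16 = 136 total minutes past 12:00
Subtracting: 3 hours and 22 minutes = 202 minutes
136 - 202 = -66 (negative, add 12 hours = 720) = 654 minutes
= 10 hours and 54 minutes past 12:00 = 10:54

Final answer: 10:54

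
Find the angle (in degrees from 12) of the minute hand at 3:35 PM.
The minute hand moves 6 degrees per minute.
At 3:35: 35 x 6 = 210 degrees

Final answer: 210 degrees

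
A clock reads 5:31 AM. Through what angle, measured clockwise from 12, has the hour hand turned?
The hour hand moves 30 degrees per hour and 0.5 degrees per minute.
At 5:31: (5) x 30 + 31 x 0.5 = 150 + 15.5 = 165.5 degrees

Final answer: 165.5 degrees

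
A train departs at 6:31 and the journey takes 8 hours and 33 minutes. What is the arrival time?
Starting time: 6:31
Adding 33 minutes to 31 minutes: 31 + 33 = 64 minutes = 1 hour and 4 minutes
Adding 8 hours: 6 + 8 + 1 (carry) = 15 - 12 = 3
Final time: 3:04

Final answer: 3:04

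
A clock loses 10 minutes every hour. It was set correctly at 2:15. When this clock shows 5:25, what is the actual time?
For every 60 true minutes, the faulty clock advances 50 minutes, so 1 faulty-clock minute corresponds to 60/50 true minutes.
From 2:15 to 5:25 on the faulty dial is 190 minutes.
True elapsed: 190 x 60/50 = 228 minutes = 3 hours and 48 minutes.
True time: 2:15 + 3 hours and 48 minutes = 6:03.

Final answer: 6:03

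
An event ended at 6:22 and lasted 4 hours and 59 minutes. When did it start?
Starting time: 6:22 = 382 total minutes past 12:00
Subtracting: 4 hours and 59 minutes = 299 minutes
382 - 299 = 83 minutes
= 1 hour and 23 minutes past 12:00 = 1:23

Final answer: 1:23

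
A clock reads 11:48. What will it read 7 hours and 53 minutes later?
Starting time: 11:48
Adding 53 minutes to 48 minutes: 48 + 53 = 101 minutes = 1 hour and 41 minutes
Adding 7 hours: 11 + 7 + 1 (carry) = 19 - 12 = 7
Final time: 7:41

Final answer: 7:41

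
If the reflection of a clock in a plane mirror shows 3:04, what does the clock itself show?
Reflection across the vertical (12-6) axis maps a hand at angle A degrees to (360 - A) degrees, which sends a reading of T minutes past 12:00 to (720 - T) minutes past 12:00.
Mirror reads 3:04 = 184 minutes past 12:00.
Actual time: (720 - 184) mod 720 = 536 minutes = 8:56.

Final answer: 8:56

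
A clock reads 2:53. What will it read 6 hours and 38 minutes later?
Starting time: 2:53
Adding 38 minutes to 53 minutes: 53 + 38 = 91 minutes = 1 hour and 31 minutes
Adding 6 hours: 2 + 6 + 1 (carry) = 9
Final time: 9:31

Final answer: 9:31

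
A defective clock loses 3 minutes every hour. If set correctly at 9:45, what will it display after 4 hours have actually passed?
For every 60 true minutes, the faulty clock advances 60 - 3 = 57 minutes.
True elapsed: 4 hours = 240 minutes.
Faulty clock advances: 240 x 57/60 = 228 minutes (drift: 12 minutes behind).
Shown time: 9:45 + 228 minutes = 1:33.

Final answer: 1:33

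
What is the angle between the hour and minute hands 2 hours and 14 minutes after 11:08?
First find the time 2 hours and 14 minutes after 11:08.
Total minutes: 11 x 60 + 8 + 2 x 60 + 14 = 802.
802 mod 720 = 82 minutes = 1:22.
Now compute the angle at 1:22:
Hour hand: 1 x 30 + 22 x 0.5 = 41 degrees
Minute hand: 22 x 6 = 132 degrees
Difference: |41 - 132| = 91 degrees
The angle is 91 degrees

Final answer: 91 degrees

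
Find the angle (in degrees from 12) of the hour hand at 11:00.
The hour hand moves 30 degrees per hour and 0.5 degrees per minute.
At 11:00: (11) x 30 + 0 x 0.5 = 330 + 0 = 330 degrees

Final answer: 330 degrees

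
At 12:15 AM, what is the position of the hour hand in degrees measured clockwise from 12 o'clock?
The hour hand moves 30 degrees per hour and 0.5 degrees per minute.
At 12:15: (0) x 30 + 15 x 0.5 = 0 + 7.5 = 7.5 degrees

Final answer: 7.5 degrees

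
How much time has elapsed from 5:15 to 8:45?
From 5:15 to 8:45:
(8 x 60 + 45) - (5 x 60 + 15) = 525 - 315 = 210 minutes
= 3 hours and 30 minutes

Final answer: 3 hours and 30 minutes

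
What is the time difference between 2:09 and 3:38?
From 2:09 to 3:38:
(3 x 60 + 38) - (2 x 60 + 9) = 218 - 129 = 89 minutes
= 1 hour and 29 minutes

Final answer: 1 hour and 29 minutes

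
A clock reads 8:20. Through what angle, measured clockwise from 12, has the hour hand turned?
The hour hand moves 30 degrees per hour and 0.5 degrees per minute.
At 8:20: (8) x 30 + 20 x 0.5 = 240 + 10 = 250 degrees

Final answer: 250 degrees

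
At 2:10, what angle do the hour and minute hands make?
Hour hand position: 2 x 30 + 10 x 0.5 = 65 degrees
Minute hand position: 10 x 6 = 60 degrees
Difference: |65 - 60| = 5 degrees
The angle between the hands is 5 degrees

Final answer: 5 degrees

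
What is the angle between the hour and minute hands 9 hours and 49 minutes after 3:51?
First find the time 9 hours and 49 minutes after 3:51.
Total minutes: 3 x 60 + 51 + 9 x 60 + 49 = 820.
820 mod 720 = 100 minutes = 1:40.
Now compute the angle at 1:40:
Hour hand: 1 x 30 + 40 x 0.5 = 50 degrees
Minute hand: 40 x 6 = 240 degrees
Difference: |50 - 240| = 190 degrees
Smaller angle: 360 - 190 = 170 degrees

Final answer: 170 degrees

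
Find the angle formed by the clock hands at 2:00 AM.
Hour hand position: 2 x 30 + 0 x 0.5 = 60 degrees
Minute hand position: 0 x 6 = 0 degrees
Difference: |60 - 0| = 60 degrees
The angle between the hands is 60 degrees

Final answer: 60 degrees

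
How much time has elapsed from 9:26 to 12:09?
From 9:26 to 12:09:
(12 x 60 + 9) - (9 x 60 + 26) = 729 - 566 = 163 minutes
= 2 hours and 43 minutes

Final answer: 2 hours and 43 minutes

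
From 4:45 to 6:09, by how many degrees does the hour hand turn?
The hour hand moves 0.5 degrees per minute.
Time elapsed: 6:09 - 4:45 = 84 minutes
Angular displacement: 84 x 0.5 = 42 degrees

Final answer: 42 degrees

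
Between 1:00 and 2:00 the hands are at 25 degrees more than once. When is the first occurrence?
At t minutes past 1:00, the hour hand is at 30 x 1 + 0.5t degrees and the minute hand is at 6t degrees.
The smaller angle between them is 25 degrees when |30H - 5.5t| = 25 or |30H - 5.5t| = 335.
With H = 1, solve 30 x 1 - 5.5t = +/- target for each target:
  t = (30 x 1 - 25) / 5.5 = 0.91
  t = (30 x 1 + 25) / 5.5 = 10
  t = (30 x 1 - 335) / 5.5 = -55.45 (outside (0, 60))
  t = (30 x 1 + 335) / 5.5 = 66.36 (outside (0, 60))
Valid solutions in (0, 60): {0.91, 10} minutes.
The first occurrence is t = 0.91 minutes.
The hands form a 25-degree angle at 0.91 minutes past 1:00.

Final answer: 0.91 minutes past 1:00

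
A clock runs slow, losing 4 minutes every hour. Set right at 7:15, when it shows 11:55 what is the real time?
For every 60 true minutes, the faulty clock advances 56 minutes, so 1 faulty-clock minute corresponds to 60/56 true minutes.
From 7:15 to 11:55 on the faulty dial is 280 minutes.
True elapsed: 280 x 60/56 = 300 minutes = 5 hours.
True time: 7:15 + 5 hours = 12:15.

Final answer: 12:15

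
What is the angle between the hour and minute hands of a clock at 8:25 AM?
Hour hand position: 8 x 30 + 25 x 0.5 = 252.5 degrees
Minute hand position: 25 x 6 = 150 degrees
Difference: |252.5 - 150| = 102.5 degrees
The angle between the hands is 102.5 degrees

Final answer: 102.5 degrees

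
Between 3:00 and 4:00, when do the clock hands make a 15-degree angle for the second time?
At t minutes past 3:00, the hour hand is at 30 x 3 + 0.5t degrees and the minute hand is at 6t degrees.
The smaller angle between them is 15 degrees when |30H - 5.5t| = 15 or |30H - 5.5t| = 345.
With H = 3, solve 30 x 3 - 5.5t = +/- target for each target:
  t = (30 x 3 - 15) / 5.5 = 13.64
  t = (30 x 3 + 15) / 5.5 = 19.09
  t = (30 x 3 - 345) / 5.5 = -46.36 (outside (0, 60))
  t = (30 x 3 + 345) / 5.5 = 79.09 (outside (0, 60))
Valid solutions in (0, 60): {13.64, 19.09} minutes.
The second occurrence is t = 19.09 minutes.
The hands form a 15-degree angle at 19.09 minutes past 3:00.

Final answer: 19.09 minutes past 3:00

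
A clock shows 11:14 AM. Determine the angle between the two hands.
Hour hand position: 11 x 30 + 14 x 0.5 = 337 degrees
Minute hand position: 14 x 6 = 84 degrees
Difference: |337 - 84| = 253 degrees
Since 253 > 180, the smaller angle is 360 - 253 = 107 degrees

Final answer: 107 degrees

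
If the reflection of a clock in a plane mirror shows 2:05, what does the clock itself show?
Reflection across the vertical (12-6) axis maps a hand at angle A degrees to (360 - A) degrees, which sends a reading of T minutes past 12:00 to (720 - T) minutes past 12:00.
Mirror reads 2:05 = 125 minutes past 12:00.
Actual time: (720 - 125) mod 720 = 595 minutes = 9:55.

Final answer: 9:55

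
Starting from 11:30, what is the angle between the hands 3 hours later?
First find the time 3 hours after 11:30.
Total minutes: 11 x 60 + 30 + 3 x 60 + 0 = 870.
870 mod 720 = 150 minutes = 2:30.
Now compute the angle at 2:30:
Hour hand: 2 x 30 + 30 x 0.5 = 75 degrees
Minute hand: 30 x 6 = 180 degrees
Difference: |75 - 180| = 105 degrees
The angle is 105 degrees

Final answer: 105 degrees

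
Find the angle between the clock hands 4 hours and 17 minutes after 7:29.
First find the time 4 hours and 17 minutes after 7:29.
Total minutes: 7 x 60 + 29 + 4 x 60 + 17 = 706.
706 mod 720 = 706 minutes = 11:46.
Now compute the angle at 11:46:
Hour hand: 11 x 30 + 46 x 0.5 = 353 degrees
Minute hand: 46 x 6 = 276 degrees
Difference: |353 - 276| = 77 degrees
The angle is 77 degrees

Final answer: 77 degrees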